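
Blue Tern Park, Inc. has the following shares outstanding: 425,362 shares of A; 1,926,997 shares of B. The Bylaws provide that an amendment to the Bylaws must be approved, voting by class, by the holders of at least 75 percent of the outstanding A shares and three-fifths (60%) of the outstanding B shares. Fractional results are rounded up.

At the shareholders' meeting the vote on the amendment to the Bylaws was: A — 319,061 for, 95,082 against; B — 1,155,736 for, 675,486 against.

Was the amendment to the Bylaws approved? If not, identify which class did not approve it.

Not approved — the B shares did not give the required vote.

A: 3/4 of 425362 = 319021.50, rounded up to 319022; 319,022 required, 319,061 in favor — approved.
B: 3/5 of 1926997 = 1156198.20, rounded up to 1156199; 1,156,199 required, 1,155,736 in favor — not approved.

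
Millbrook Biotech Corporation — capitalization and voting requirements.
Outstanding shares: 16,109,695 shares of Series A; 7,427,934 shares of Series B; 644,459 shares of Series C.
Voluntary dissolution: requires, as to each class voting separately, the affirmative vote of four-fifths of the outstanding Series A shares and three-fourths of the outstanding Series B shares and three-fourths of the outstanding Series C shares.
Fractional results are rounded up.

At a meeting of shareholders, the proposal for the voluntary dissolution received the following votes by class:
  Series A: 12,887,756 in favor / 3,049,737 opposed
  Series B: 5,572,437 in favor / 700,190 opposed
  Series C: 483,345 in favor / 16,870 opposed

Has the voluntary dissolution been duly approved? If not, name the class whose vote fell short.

Approved — every class gave the required vote.

Series A: 4/5 of 16109695 = 12887756; 12,887,756 required, 12,887,756 in favor — approved.
Series B: 3/4 of 7427934 = 5570950.50, rounded up to 5570951; 5,570,951 required, 5,572,437 in favor — approved.
Series C: 3/4 of 644459 = 483344.25, rounded up to 483345; 483,345 required, 483,345 in favor — approved.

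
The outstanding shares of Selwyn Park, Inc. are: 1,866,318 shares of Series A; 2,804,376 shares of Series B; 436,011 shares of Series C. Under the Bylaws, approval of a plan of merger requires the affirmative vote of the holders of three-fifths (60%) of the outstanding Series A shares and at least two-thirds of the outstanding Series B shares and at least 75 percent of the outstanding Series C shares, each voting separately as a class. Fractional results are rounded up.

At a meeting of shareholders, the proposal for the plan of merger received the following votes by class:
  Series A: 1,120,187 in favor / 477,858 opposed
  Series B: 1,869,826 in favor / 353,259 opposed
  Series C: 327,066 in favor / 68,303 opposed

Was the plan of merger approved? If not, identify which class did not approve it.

Approved — every class gave the required vote.

Series A: 3/5 of 1866318 = 1119790.80, rounded up to 1119791; 1,119,791 required, 1,120,187 in favor — approved.
Series B: 2/3 of 2804376 = 1869584; 1,869,584 required, 1,869,826 in favor — approved.
Series C: 3/4 of 436011 = 327008.25, rounded up to 327009; 327,009 required, 327,066 in favor — approved.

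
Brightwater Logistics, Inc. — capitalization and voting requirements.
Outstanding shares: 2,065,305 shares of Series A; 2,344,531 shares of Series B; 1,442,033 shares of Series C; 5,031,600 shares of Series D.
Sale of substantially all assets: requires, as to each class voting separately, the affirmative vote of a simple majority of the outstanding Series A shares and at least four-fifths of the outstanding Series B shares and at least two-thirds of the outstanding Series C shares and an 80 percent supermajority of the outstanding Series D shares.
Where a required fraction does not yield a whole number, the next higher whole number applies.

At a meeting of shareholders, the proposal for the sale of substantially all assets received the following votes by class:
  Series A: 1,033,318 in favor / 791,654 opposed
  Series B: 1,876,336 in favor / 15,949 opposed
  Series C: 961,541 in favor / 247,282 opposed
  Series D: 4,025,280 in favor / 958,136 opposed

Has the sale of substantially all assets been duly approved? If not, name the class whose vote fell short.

Approved — every class gave the required vote.

Series A: a majority of 2065305 is 1032653; 1,032,653 required, 1,033,318 in favor — approved.
Series B: 4/5 of 2344531 = 1875624.80, rounded up to 1875625; 1,875,625 required, 1,876,336 in favor — approved.
Series C: 2/3 of 1442033 = 961355.33, rounded up to 961356; 961,356 required, 961,541 in favor — approved.
Series D: 4/5 of 5031600 = 4025280; 4,025,280 required, 4,025,280 in favor — approved.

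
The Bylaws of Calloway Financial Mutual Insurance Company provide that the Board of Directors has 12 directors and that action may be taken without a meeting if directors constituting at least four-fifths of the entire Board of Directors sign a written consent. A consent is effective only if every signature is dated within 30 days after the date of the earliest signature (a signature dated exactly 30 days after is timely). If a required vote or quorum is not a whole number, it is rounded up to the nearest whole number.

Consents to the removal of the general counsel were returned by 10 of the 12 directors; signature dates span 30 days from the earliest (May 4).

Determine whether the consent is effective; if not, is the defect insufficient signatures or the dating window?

Effective — both the signature and dating-window requirements are satisfied.

Signatures required: at least four-fifths of 12 — 4/5 of 12 = 9.60, rounded up to 10, so 10 needed; 10 signed. Sufficient.
Dating window: the latest signature is 30 days after the earliest; the limit is 30 days. Within the window.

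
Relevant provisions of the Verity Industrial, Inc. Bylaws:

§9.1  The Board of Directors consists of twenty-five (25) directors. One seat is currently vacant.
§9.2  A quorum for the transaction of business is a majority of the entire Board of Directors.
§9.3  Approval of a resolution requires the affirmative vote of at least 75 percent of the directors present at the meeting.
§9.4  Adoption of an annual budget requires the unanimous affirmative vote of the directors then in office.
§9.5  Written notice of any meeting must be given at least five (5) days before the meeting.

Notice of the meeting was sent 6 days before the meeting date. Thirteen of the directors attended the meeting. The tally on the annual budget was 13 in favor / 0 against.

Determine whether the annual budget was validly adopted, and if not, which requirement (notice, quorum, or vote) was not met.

Notice: 6 days given; 5 required (6 ≥ 5). Satisfied.
Quorum: 13 present; quorum is 13. Satisfied.
Vote: the annual budget requires the unanimous vote of the directors then in office (24). Unanimous means all 24, so 24 affirmative votes are needed; 13 voted in favor. Not satisfied.

Invalid — vote requirement not satisfied.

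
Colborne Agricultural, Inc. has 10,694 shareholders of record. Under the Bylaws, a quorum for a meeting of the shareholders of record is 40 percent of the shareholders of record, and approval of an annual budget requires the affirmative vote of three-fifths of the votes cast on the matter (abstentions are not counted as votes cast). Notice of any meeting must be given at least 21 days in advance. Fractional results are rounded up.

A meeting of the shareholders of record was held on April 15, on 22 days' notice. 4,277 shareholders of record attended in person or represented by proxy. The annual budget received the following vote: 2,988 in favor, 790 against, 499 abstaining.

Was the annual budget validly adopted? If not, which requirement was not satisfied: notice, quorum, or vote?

Invalid — quorum requirement not satisfied.

Notice: 22 days given; 21 required. Satisfied.
Quorum: 40% of 10,694 = 4,277.60, rounded up to 4,278; 4,277 present. Not satisfied.
Vote: requires three-fifths of the votes cast (4,277 − 499 abstaining = 3,778); 3/5 of 3778 = 2266.80, rounded up to 2267, so 2,267 needed; 2,988 in favor. Satisfied.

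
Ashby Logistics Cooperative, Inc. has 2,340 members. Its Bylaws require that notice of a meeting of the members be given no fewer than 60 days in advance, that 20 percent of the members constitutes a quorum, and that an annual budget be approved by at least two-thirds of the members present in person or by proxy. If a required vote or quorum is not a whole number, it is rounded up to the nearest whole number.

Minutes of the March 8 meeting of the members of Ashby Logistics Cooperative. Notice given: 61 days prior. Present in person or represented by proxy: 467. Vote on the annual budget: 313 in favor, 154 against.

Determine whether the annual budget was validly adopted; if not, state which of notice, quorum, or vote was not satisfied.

Notice: 61 days given; 60 required. Satisfied.
Quorum: 20% of 2,340 = 468; 467 present. Not satisfied.
Vote: requires two-thirds of those present (467); 2/3 of 467 = 311.33, rounded up to 312, so 312 needed; 313 in favor. Satisfied.

Invalid — quorum requirement not satisfied.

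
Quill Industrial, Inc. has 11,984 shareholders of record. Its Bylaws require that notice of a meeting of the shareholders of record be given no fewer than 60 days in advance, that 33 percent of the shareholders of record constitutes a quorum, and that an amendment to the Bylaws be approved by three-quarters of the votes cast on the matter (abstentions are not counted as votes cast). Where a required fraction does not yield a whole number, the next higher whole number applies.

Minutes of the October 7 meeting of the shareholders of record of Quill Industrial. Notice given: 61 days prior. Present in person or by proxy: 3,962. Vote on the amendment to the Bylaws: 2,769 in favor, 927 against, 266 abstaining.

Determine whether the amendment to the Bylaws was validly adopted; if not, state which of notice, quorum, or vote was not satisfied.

Notice: 61 days given; 60 required. Satisfied.
Quorum: 33% of 11,984 = 3,954.72, rounded up to 3,955; 3,962 present. Satisfied.
Vote: requires three-fourths of the votes cast (3,962 − 266 abstaining = 3,696); 3/4 of 3696 = 2772, so 2,772 needed; 2,769 in favor. Not satisfied.

Invalid — vote requirement not satisfied.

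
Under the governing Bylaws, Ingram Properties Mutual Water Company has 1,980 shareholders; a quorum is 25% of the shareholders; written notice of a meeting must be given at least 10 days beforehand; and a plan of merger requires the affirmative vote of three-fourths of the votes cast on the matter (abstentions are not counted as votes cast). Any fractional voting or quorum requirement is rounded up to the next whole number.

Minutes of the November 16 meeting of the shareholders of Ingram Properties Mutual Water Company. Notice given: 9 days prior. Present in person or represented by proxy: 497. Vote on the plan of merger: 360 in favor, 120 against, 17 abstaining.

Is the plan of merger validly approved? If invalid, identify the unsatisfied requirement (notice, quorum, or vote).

Notice: 9 days given; 10 required. Not satisfied.
Quorum: 25% of 1,980 = 495; 497 present. Satisfied.
Vote: requires three-fourths of the votes cast (497 − 17 abstaining = 480); 3/4 of 480 = 360, so 360 needed; 360 in favor. Satisfied.

Invalid — notice requirement not satisfied.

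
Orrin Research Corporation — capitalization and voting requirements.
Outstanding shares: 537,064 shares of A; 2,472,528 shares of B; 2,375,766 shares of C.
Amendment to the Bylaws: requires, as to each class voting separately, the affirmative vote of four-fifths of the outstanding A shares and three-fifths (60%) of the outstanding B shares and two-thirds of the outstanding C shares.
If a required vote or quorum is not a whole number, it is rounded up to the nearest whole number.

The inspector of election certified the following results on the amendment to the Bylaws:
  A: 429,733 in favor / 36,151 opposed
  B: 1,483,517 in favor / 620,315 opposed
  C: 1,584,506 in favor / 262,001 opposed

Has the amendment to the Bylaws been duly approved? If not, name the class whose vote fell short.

A: 4/5 of 537064 = 429651.20, rounded up to 429652; 429,652 required, 429,733 in favor — approved.
B: 3/5 of 2472528 = 1483516.80, rounded up to 1483517; 1,483,517 required, 1,483,517 in favor — approved.
C: 2/3 of 2375766 = 1583844; 1,583,844 required, 1,584,506 in favor — approved.

Approved — every class gave the required vote.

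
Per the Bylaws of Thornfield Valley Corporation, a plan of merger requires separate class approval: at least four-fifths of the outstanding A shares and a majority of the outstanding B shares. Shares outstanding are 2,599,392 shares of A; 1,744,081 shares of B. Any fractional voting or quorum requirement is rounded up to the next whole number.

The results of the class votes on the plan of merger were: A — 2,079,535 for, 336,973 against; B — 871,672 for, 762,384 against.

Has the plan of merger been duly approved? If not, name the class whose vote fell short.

A: 4/5 of 2599392 = 2079513.60, rounded up to 2079514; 2,079,514 required, 2,079,535 in favor — approved.
B: a majority of 1744081 is 872041; 872,041 required, 871,672 in favor — not approved.

Not approved — the B shares did not give the required vote.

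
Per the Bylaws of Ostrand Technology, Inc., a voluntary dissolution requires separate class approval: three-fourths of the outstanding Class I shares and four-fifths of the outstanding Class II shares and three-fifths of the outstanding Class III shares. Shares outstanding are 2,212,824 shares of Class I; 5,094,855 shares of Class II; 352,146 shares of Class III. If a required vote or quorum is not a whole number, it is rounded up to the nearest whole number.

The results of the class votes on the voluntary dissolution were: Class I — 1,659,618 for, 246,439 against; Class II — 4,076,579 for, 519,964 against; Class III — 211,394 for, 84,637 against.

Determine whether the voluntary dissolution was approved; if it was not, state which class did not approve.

Approved — every class gave the required vote.

Class I: 3/4 of 2212824 = 1659618; 1,659,618 required, 1,659,618 in favor — approved.
Class II: 4/5 of 5094855 = 4075884; 4,075,884 required, 4,076,579 in favor — approved.
Class III: 3/5 of 352146 = 211287.60, rounded up to 211288; 211,288 required, 211,394 in favor — approved.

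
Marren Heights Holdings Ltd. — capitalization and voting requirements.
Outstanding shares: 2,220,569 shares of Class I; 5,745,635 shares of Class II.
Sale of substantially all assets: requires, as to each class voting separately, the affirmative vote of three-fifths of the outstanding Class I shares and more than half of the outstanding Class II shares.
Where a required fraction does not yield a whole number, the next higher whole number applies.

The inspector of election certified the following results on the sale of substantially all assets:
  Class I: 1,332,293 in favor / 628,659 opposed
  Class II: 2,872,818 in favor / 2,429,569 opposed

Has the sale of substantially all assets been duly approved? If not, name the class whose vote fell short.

Class I: 3/5 of 2220569 = 1332341.40, rounded up to 1332342; 1,332,342 required, 1,332,293 in favor — not approved.
Class II: a majority of 5745635 is 2872818; 2,872,818 required, 2,872,818 in favor — approved.

Not approved — the Class I shares did not give the required vote.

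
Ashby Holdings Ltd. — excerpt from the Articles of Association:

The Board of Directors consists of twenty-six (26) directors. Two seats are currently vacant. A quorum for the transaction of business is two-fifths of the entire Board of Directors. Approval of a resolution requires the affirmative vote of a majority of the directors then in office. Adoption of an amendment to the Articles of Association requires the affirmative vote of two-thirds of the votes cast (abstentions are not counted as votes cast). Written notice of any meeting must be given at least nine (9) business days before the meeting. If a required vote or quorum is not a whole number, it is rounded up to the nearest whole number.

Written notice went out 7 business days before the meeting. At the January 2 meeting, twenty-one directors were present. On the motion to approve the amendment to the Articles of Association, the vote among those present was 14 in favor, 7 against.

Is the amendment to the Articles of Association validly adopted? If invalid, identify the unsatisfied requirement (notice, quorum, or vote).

Invalid — notice requirement not satisfied.

Notice: 7 business days given; 9 required (7 < 9). Not satisfied.
Quorum: 21 present; quorum is 11. Satisfied.
Vote: the amendment to the Articles of Association requires two-thirds of the votes cast (21). 2/3 of 21 = 14, so 14 affirmative votes are needed; 14 voted in favor. Satisfied.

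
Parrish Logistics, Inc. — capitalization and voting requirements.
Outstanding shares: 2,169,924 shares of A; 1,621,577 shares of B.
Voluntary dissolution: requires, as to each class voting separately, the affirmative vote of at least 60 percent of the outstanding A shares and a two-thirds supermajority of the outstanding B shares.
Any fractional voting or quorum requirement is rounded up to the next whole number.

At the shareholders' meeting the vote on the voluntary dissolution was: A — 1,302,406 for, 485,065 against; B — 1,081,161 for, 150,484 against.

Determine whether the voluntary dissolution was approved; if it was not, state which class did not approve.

Approved — every class gave the required vote.

A: 3/5 of 2169924 = 1301954.40, rounded up to 1301955; 1,301,955 required, 1,302,406 in favor — approved.
B: 2/3 of 1621577 = 1081051.33, rounded up to 1081052; 1,081,052 required, 1,081,161 in favor — approved.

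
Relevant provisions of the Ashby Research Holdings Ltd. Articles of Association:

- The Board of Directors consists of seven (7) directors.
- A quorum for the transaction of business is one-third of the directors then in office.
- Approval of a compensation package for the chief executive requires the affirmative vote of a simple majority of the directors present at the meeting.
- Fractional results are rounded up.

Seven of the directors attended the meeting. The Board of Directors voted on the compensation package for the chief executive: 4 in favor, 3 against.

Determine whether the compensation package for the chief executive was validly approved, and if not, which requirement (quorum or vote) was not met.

Valid — all requirements satisfied.

Quorum: 7 present; quorum is 3. Satisfied.
Vote: the compensation package for the chief executive requires a majority of the directors present (7). A majority of 7 is 4, so 4 affirmative votes are needed; 4 voted in favor. Satisfied.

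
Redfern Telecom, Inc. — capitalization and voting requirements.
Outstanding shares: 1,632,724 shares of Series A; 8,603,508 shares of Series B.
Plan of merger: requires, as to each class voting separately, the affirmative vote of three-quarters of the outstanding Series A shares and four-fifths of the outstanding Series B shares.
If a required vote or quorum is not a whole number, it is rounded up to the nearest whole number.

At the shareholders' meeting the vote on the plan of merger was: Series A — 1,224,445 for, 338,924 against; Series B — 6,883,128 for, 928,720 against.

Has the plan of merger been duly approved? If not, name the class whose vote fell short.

Series A: 3/4 of 1632724 = 1224543; 1,224,543 required, 1,224,445 in favor — not approved.
Series B: 4/5 of 8603508 = 6882806.40, rounded up to 6882807; 6,882,807 required, 6,883,128 in favor — approved.

Not approved — the Series A shares did not give the required vote.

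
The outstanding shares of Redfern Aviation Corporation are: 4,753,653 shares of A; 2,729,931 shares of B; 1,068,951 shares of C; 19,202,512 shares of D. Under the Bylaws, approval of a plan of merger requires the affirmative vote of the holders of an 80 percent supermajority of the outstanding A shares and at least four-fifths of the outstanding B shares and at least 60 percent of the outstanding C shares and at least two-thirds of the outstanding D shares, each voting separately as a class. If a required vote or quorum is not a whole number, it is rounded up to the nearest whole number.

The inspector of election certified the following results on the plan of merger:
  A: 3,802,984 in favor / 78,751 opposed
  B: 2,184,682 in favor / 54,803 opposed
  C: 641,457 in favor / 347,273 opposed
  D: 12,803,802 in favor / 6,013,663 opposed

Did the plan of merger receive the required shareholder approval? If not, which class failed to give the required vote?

Approved — every class gave the required vote.

A: 4/5 of 4753653 = 3802922.40, rounded up to 3802923; 3,802,923 required, 3,802,984 in favor — approved.
B: 4/5 of 2729931 = 2183944.80, rounded up to 2183945; 2,183,945 required, 2,184,682 in favor — approved.
C: 3/5 of 1068951 = 641370.60, rounded up to 641371; 641,371 required, 641,457 in favor — approved.
D: 2/3 of 19202512 = 12801674.67, rounded up to 12801675; 12,801,675 required, 12,803,802 in favor — approved.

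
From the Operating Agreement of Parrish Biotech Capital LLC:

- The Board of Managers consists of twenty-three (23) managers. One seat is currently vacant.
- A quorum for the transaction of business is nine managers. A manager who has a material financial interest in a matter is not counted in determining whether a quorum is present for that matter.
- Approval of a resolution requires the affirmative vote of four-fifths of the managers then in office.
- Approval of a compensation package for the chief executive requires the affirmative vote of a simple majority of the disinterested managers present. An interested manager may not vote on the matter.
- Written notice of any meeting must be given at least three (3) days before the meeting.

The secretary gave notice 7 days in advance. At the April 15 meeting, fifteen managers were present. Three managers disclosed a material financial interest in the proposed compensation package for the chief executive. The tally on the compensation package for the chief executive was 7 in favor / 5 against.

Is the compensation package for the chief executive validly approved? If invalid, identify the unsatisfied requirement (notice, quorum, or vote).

Valid — all requirements satisfied.

Notice: 7 days given; 3 required (7 ≥ 3). Satisfied.
Quorum: 15 present, but the 3 interested managers do not count, leaving 12. Quorum is 9. Satisfied.
Vote: the compensation package for the chief executive requires a majority of the disinterested managers present (15 − 3 = 12). A majority of 12 is 7, so 7 affirmative votes are needed; 7 voted in favor. Satisfied.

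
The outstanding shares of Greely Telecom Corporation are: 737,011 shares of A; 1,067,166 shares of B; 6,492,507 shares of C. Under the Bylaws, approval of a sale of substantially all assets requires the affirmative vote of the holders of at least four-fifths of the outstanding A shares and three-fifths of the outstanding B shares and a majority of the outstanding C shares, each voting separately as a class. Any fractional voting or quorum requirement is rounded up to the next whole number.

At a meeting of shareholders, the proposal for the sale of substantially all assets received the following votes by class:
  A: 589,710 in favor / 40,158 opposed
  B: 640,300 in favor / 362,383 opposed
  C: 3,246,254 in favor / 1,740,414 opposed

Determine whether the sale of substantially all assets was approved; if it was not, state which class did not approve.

Approved — every class gave the required vote.

A: 4/5 of 737011 = 589608.80, rounded up to 589609; 589,609 required, 589,710 in favor — approved.
B: 3/5 of 1067166 = 640299.60, rounded up to 640300; 640,300 required, 640,300 in favor — approved.
C: a majority of 6492507 is 3246254; 3,246,254 required, 3,246,254 in favor — approved.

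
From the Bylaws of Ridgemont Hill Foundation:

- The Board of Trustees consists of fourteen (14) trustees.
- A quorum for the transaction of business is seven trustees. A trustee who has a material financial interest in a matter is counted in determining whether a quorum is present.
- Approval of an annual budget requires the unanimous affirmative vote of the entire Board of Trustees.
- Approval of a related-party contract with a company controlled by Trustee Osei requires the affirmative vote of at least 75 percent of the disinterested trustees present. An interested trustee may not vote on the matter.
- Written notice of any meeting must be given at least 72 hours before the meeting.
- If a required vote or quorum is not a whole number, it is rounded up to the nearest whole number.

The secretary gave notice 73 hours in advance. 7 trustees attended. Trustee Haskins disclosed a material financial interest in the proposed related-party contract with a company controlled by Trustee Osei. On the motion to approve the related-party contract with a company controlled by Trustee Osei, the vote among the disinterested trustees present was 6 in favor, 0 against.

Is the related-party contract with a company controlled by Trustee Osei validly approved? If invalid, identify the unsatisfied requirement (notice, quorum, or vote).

Valid — all requirements satisfied.

Notice: 73 hours given; 72 required (73 ≥ 72). Satisfied.
Quorum: 7 present (interested trustees count toward quorum); quorum is 7. Satisfied.
Vote: the related-party contract with a company controlled by Trustee Osei requires three-fourths of the disinterested trustees present (7 − 1 = 6). 3/4 of 6 = 4.50, rounded up to 5, so 5 affirmative votes are needed; 6 voted in favor. Satisfied.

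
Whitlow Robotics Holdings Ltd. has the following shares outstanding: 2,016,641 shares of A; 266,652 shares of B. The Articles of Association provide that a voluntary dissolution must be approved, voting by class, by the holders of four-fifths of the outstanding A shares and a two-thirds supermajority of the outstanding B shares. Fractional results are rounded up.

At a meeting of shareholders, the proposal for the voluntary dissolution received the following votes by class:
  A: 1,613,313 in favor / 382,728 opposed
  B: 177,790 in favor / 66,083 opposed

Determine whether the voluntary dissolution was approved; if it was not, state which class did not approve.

Approved — every class gave the required vote.

A: 4/5 of 2016641 = 1613312.80, rounded up to 1613313; 1,613,313 required, 1,613,313 in favor — approved.
B: 2/3 of 266652 = 177768; 177,768 required, 177,790 in favor — approved.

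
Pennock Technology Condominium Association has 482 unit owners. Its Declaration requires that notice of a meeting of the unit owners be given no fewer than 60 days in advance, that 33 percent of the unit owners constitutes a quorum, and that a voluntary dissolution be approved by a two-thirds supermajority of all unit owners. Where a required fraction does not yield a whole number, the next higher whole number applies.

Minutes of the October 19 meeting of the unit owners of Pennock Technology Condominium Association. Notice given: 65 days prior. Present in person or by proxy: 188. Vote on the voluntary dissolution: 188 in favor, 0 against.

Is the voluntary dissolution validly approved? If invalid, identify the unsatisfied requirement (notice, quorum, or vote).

Notice: 65 days given; 60 required. Satisfied.
Quorum: 33% of 482 = 159.06, rounded up to 160; 188 present. Satisfied.
Vote: requires two-thirds of all unit owners (482); 2/3 of 482 = 321.33, rounded up to 322, so 322 needed; 188 in favor. Not satisfied.

Invalid — vote requirement not satisfied.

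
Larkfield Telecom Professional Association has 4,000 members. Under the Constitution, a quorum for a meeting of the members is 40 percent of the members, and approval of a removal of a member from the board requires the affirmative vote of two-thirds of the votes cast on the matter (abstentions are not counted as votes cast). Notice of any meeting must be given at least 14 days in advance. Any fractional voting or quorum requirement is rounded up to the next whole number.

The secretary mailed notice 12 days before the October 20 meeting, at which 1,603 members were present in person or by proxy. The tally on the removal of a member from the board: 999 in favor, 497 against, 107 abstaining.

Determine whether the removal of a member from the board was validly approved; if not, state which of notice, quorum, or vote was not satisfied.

Notice: 12 days given; 14 required. Not satisfied.
Quorum: 40% of 4,000 = 1,600; 1,603 present. Satisfied.
Vote: requires two-thirds of the votes cast (1,603 − 107 abstaining = 1,496); 2/3 of 1496 = 997.33, rounded up to 998, so 998 needed; 999 in favor. Satisfied.

Invalid — notice requirement not satisfied.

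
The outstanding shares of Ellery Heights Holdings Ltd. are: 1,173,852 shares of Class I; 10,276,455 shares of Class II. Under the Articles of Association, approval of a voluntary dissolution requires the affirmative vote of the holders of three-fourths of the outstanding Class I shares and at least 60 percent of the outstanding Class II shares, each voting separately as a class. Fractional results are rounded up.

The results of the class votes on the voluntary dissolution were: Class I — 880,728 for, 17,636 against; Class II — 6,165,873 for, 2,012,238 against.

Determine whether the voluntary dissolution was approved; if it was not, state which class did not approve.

Class I: 3/4 of 1173852 = 880389; 880,389 required, 880,728 in favor — approved.
Class II: 3/5 of 10276455 = 6165873; 6,165,873 required, 6,165,873 in favor — approved.

Approved — every class gave the required vote.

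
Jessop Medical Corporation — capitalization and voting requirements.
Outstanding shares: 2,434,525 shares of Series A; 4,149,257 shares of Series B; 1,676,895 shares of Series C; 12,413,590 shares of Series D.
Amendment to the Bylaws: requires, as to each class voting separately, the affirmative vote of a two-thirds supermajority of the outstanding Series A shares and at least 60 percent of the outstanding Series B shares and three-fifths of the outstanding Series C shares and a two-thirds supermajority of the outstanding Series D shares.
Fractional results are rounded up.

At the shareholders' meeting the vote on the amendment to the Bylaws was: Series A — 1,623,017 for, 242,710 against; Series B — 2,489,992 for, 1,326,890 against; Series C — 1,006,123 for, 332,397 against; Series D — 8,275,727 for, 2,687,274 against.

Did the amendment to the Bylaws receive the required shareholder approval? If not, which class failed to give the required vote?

Not approved — the Series C shares did not give the required vote.

Series A: 2/3 of 2434525 = 1623016.67, rounded up to 1623017; 1,623,017 required, 1,623,017 in favor — approved.
Series B: 3/5 of 4149257 = 2489554.20, rounded up to 2489555; 2,489,555 required, 2,489,992 in favor — approved.
Series C: 3/5 of 1676895 = 1006137; 1,006,137 required, 1,006,123 in favor — not approved.
Series D: 2/3 of 12413590 = 8275726.67, rounded up to 8275727; 8,275,727 required, 8,275,727 in favor — approved.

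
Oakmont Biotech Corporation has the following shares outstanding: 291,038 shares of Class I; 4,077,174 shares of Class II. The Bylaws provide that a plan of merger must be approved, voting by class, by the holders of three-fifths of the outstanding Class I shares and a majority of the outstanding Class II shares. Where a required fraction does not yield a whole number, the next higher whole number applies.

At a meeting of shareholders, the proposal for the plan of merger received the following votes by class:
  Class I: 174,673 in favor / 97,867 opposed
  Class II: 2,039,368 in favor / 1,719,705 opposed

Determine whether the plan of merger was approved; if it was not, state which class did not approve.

Approved — every class gave the required vote.

Class I: 3/5 of 291038 = 174622.80, rounded up to 174623; 174,623 required, 174,673 in favor — approved.
Class II: a majority of 4077174 is 2038588; 2,038,588 required, 2,039,368 in favor — approved.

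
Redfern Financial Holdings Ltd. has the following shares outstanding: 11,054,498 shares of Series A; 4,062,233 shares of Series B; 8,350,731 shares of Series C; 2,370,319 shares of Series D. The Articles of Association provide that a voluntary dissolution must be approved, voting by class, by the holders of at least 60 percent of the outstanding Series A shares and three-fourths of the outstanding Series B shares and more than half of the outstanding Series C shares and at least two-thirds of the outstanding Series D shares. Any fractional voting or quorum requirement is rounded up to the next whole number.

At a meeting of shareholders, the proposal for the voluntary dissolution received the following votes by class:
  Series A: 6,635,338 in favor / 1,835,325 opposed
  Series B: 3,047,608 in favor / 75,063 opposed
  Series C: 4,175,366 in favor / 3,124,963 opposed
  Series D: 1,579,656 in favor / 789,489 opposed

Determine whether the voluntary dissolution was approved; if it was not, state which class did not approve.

Not approved — the Series D shares did not give the required vote.

Series A: 3/5 of 11054498 = 6632698.80, rounded up to 6632699; 6,632,699 required, 6,635,338 in favor — approved.
Series B: 3/4 of 4062233 = 3046674.75, rounded up to 3046675; 3,046,675 required, 3,047,608 in favor — approved.
Series C: a majority of 8350731 is 4175366; 4,175,366 required, 4,175,366 in favor — approved.
Series D: 2/3 of 2370319 = 1580212.67, rounded up to 1580213; 1,580,213 required, 1,579,656 in favor — not approved.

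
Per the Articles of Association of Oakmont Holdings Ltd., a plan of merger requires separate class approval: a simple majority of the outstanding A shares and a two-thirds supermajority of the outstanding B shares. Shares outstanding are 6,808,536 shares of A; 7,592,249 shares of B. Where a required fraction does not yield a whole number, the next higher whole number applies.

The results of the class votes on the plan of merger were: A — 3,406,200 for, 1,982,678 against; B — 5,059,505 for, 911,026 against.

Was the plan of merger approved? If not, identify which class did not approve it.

A: a majority of 6808536 is 3404269; 3,404,269 required, 3,406,200 in favor — approved.
B: 2/3 of 7592249 = 5061499.33, rounded up to 5061500; 5,061,500 required, 5,059,505 in favor — not approved.

Not approved — the B shares did not give the required vote.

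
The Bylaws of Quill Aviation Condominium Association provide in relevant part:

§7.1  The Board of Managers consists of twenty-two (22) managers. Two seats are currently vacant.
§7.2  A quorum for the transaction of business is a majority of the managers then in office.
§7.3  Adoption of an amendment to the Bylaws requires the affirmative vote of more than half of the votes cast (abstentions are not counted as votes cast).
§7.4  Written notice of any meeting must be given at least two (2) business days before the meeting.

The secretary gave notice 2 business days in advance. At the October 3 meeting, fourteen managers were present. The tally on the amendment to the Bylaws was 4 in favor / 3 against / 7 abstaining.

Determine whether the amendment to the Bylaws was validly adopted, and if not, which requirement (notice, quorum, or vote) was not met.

Notice: 2 business days given; 2 required (2 ≥ 2). Satisfied.
Quorum: 14 present; quorum is 11. Satisfied.
Vote: the amendment to the Bylaws requires a majority of the votes cast (14 present − 7 abstaining = 7). A majority of 7 is 4, so 4 affirmative votes are needed; 4 voted in favor. Satisfied.

Valid — all requirements satisfied.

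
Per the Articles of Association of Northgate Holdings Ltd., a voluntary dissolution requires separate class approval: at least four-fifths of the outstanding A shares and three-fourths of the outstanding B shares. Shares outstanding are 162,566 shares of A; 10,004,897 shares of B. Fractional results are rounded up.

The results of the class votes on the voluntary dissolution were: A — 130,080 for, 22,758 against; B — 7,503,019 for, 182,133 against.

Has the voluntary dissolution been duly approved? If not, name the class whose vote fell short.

A: 4/5 of 162566 = 130052.80, rounded up to 130053; 130,053 required, 130,080 in favor — approved.
B: 3/4 of 10004897 = 7503672.75, rounded up to 7503673; 7,503,673 required, 7,503,019 in favor — not approved.

Not approved — the B shares did not give the required vote.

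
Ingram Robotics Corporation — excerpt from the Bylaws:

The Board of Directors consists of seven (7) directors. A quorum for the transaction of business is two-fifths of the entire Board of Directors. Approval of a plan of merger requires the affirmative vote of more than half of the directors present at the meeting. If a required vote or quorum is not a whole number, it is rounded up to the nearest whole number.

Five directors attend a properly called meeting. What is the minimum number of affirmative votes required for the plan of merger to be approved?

3

The plan of merger requires a majority of the directors present (5).
A majority of 5 is 3.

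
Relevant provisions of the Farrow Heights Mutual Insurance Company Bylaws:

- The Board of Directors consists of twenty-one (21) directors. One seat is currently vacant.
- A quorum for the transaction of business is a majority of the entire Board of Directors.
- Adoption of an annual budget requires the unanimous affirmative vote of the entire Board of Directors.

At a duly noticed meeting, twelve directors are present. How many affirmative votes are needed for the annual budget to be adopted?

21

The annual budget requires the unanimous vote of the entire Board of Directors (21).
Unanimous means all 21.
(Only 12 can vote, so the annual budget cannot pass at this meeting, but the required vote is still 21.)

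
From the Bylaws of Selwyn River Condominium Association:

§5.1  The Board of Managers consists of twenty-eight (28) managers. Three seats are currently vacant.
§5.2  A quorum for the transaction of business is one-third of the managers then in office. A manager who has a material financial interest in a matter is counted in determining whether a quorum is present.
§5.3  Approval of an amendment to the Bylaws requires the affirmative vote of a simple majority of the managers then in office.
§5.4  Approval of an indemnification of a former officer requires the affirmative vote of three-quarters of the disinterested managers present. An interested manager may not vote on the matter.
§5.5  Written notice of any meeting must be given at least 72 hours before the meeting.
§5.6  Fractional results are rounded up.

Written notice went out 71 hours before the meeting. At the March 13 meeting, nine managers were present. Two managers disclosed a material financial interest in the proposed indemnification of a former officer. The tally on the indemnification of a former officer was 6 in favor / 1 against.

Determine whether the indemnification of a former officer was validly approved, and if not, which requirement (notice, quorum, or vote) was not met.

Notice: 71 hours given; 72 required (71 < 72). Not satisfied.
Quorum: 9 present (interested managers count toward quorum); quorum is 9. Satisfied.
Vote: the indemnification of a former officer requires three-fourths of the disinterested managers present (9 − 2 = 7). 3/4 of 7 = 5.25, rounded up to 6, so 6 affirmative votes are needed; 6 voted in favor. Satisfied.

Invalid — notice requirement not satisfied.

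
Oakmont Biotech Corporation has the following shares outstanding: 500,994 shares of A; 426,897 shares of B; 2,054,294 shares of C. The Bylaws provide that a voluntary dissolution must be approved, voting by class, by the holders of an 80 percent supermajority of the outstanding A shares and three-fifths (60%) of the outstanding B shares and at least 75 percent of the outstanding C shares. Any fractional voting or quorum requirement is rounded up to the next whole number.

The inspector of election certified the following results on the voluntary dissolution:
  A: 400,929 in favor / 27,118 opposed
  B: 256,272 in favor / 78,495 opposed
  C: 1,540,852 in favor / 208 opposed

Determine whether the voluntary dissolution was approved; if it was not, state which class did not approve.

Approved — every class gave the required vote.

A: 4/5 of 500994 = 400795.20, rounded up to 400796; 400,796 required, 400,929 in favor — approved.
B: 3/5 of 426897 = 256138.20, rounded up to 256139; 256,139 required, 256,272 in favor — approved.
C: 3/4 of 2054294 = 1540720.50, rounded up to 1540721; 1,540,721 required, 1,540,852 in favor — approved.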